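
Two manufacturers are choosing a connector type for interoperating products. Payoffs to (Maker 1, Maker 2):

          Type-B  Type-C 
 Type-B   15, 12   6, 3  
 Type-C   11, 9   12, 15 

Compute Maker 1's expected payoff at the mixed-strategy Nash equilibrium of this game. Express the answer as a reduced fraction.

Maker 2 mixes with probability q on Type-B, chosen so Maker 1 is indifferent: 15q + 6(1−q) = 11q + 12(1−q) gives q = 3/5.
Maker 1's expected payoff (from either row, since indifferent) is 15·3/5 + 6·2/5 = 57/5.

57/5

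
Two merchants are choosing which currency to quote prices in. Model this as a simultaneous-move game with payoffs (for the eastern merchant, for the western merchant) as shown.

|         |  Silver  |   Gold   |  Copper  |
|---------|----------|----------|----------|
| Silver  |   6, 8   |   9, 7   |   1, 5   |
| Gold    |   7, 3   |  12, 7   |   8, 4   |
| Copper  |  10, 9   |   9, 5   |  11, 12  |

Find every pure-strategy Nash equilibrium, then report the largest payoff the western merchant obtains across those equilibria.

12

Both Gold is a pure NE (the eastern merchant: 12 ≥ 9; the western merchant: 7 ≥ 4). The western merchant gets 7.
Both Copper is a pure NE (the eastern merchant: 11 ≥ 8; the western merchant: 12 ≥ 9). The western merchant gets 12.
Every other cell has a profitable deviation for at least one player. Highest of {7, 12} is 12.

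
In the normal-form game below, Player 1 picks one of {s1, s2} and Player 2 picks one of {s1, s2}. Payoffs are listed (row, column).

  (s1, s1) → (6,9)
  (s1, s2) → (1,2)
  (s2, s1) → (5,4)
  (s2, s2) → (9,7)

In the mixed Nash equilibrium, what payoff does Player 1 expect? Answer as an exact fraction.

49/9

Player 2 mixes with probability q on s1, chosen so Player 1 is indifferent: 6q + 1(1−q) = 5q + 9(1−q) gives q = 8/9.
Player 1's expected payoff (from either row, since indifferent) is 6·8/9 + 1·1/9 = 49/9.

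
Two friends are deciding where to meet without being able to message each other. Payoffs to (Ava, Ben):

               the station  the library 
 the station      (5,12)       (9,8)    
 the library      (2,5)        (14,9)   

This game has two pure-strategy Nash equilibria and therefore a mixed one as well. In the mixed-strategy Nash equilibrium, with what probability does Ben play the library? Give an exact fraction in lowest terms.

3/8

Ben's mix q on the station must make Ava indifferent between the station and the library.
Ava's payoff from the station: 5q + 9(1−q). From the library: 2q + 14(1−q).
Set equal: 3q = 5(1−q) → q = 5/8.
Probability on the library is 1 − 5/8 = 3/8.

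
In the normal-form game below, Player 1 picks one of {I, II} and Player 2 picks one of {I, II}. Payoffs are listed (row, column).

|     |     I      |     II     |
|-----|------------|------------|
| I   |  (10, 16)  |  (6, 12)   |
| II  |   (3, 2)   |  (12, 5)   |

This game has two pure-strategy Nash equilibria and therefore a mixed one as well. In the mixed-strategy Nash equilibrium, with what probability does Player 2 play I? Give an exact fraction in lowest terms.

6/13

Player 2's mix q on I must make Player 1 indifferent between I and II.
Player 1's payoff from I: 10q + 6(1−q). From II: 3q + 12(1−q).
Set equal: 7q = 6(1−q) → q = 6/13.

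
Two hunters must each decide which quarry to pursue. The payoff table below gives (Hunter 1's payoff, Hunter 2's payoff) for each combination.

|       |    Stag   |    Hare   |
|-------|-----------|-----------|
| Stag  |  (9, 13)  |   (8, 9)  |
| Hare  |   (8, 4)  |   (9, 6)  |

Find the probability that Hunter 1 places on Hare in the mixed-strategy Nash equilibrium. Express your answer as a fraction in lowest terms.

Hunter 1's mix p on Stag must make Hunter 2 indifferent between Stag and Hare.
Hunter 2's payoff from Stag: 13p + 4(1−p). From Hare: 9p + 6(1−p).
Set equal: 4p = 2(1−p) → p = 2/6 = 1/3.
Probability on Hare is 1 − 1/3 = 2/3.

2/3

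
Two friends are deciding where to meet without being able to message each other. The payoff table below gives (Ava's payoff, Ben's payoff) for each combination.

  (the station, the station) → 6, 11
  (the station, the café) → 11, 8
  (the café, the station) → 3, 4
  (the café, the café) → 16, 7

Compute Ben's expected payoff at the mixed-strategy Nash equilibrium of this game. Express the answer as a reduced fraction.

15/2

Ava mixes with probability p on the station, chosen so Ben is indifferent: 11p + 4(1−p) = 8p + 7(1−p) gives p = 1/2.
Ben's expected payoff is 11·1/2 + 4·1/2 = 15/2.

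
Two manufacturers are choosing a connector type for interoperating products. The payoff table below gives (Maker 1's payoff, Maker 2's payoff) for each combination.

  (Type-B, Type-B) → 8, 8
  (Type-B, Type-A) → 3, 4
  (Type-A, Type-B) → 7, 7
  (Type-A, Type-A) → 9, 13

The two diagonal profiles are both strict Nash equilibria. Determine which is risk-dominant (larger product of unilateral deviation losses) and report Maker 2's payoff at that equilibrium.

13

At both Type-B: Maker 1 loses 8 − 7 = 1 by deviating; Maker 2 loses 8 − 4 = 4. Product = 1·4 = 4.
At both Type-A: Maker 1 loses 9 − 3 = 6 by deviating; Maker 2 loses 13 − 7 = 6. Product = 6·6 = 36.
36 > 4, so both Type-A is risk-dominant. Maker 2's payoff there is 13.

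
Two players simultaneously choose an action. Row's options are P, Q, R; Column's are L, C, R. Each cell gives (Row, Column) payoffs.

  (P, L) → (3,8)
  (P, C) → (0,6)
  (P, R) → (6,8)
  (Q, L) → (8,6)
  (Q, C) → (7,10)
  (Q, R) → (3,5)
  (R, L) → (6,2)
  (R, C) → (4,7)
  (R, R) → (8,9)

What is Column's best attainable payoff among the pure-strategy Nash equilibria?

10

(Q, C) is a pure NE (Row: 7 ≥ 4; Column: 10 ≥ 6). Column gets 10.
(R, R) is a pure NE (Row: 8 ≥ 6; Column: 9 ≥ 7). Column gets 9.
Every other cell has a profitable deviation for at least one player. Highest of {10, 9} is 10.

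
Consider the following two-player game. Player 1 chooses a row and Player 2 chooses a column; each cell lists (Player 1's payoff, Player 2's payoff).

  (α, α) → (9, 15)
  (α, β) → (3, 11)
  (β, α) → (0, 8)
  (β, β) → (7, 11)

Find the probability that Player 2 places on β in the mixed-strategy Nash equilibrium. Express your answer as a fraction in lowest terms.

9/13

Player 2's mix q on α must make Player 1 indifferent between α and β.
Player 1's payoff from α: 9q + 3(1−q). From β: 0q + 7(1−q).
Set equal: 9q = 4(1−q) → q = 4/13.
Probability on β is 1 − 4/13 = 9/13.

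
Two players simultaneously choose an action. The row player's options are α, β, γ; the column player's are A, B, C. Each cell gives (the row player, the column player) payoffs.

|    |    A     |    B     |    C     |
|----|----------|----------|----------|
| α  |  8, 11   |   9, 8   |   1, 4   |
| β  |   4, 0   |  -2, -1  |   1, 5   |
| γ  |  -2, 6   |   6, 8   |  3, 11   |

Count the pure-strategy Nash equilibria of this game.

2

(α, A): the row player gets 8 (best alternative 4); the column player gets 11 (best alternative 8). Neither deviates — NE.
(γ, C): the row player gets 3 (best alternative 1); the column player gets 11 (best alternative 8). Neither deviates — NE.
(β, B) is not a NE: the row player would switch to α (9 > -2).
No other cell survives both best-response checks, so there are 2 pure NE.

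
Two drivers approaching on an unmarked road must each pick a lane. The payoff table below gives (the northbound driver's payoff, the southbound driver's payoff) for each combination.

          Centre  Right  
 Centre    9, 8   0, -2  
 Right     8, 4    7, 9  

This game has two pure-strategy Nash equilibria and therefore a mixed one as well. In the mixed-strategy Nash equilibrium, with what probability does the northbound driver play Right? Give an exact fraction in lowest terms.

The northbound driver's mix p on Centre must make the southbound driver indifferent between Centre and Right.
The southbound driver's payoff from Centre: 8p + 4(1−p). From Right: (-2)p + 9(1−p).
Set equal: 10p = 5(1−p) → p = 5/15 = 1/3.
Probability on Right is 1 − 1/3 = 2/3.

2/3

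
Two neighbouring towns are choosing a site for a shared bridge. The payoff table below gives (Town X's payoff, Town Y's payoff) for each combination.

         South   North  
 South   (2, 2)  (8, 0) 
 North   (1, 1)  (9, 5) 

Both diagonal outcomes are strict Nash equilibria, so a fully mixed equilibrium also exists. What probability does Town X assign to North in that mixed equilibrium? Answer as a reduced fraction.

1/3

Town X's mix p on South must make Town Y indifferent between South and North.
Town Y's payoff from South: 2p + 1(1−p). From North: 0p + 5(1−p).
Set equal: 2p = 4(1−p) → p = 4/6 = 2/3.
Probability on North is 1 − 2/3 = 1/3.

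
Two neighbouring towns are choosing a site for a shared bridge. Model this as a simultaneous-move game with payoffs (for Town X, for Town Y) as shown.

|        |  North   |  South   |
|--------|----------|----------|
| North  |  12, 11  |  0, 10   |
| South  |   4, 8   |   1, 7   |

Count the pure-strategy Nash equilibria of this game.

1

Both North: Town X gets 12 (best alternative 4); Town Y gets 11 (best alternative 10). Neither deviates — NE.
Both South is not a NE: Town Y would switch to North (8 > 7).
No other cell survives both best-response checks, so there is 1 pure NE.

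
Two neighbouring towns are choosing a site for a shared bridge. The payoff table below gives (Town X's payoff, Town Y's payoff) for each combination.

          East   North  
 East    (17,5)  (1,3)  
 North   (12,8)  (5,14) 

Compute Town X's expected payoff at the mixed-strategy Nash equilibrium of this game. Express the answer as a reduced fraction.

73/9

Town Y mixes with probability q on East, chosen so Town X is indifferent: 17q + 1(1−q) = 12q + 5(1−q) gives q = 4/9.
Town X's expected payoff (from either row, since indifferent) is 17·4/9 + 1·5/9 = 73/9.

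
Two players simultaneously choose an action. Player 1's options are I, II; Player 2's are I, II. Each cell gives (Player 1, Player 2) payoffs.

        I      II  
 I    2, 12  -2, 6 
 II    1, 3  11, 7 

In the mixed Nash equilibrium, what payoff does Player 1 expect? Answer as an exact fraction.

12/7

Player 2 mixes with probability q on I, chosen so Player 1 is indifferent: 2q + (-2)(1−q) = 1q + 11(1−q) gives q = 13/14.
Player 1's expected payoff (from either row, since indifferent) is 2·13/14 + (-2)·1/14 = 12/7.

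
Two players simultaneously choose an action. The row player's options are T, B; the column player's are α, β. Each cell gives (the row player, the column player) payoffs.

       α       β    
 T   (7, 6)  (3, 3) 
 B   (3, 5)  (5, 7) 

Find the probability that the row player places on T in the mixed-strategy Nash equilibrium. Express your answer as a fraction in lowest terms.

The row player's mix p on T must make the column player indifferent between α and β.
The column player's payoff from α: 6p + 5(1−p). From β: 3p + 7(1−p).
Set equal: 3p = 2(1−p) → p = 2/5.

2/5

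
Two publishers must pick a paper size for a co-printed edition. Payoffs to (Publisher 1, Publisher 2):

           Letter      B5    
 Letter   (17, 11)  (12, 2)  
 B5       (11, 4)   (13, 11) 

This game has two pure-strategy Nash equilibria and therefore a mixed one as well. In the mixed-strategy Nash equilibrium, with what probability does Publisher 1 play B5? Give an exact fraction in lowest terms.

Publisher 1's mix p on Letter must make Publisher 2 indifferent between Letter and B5.
Publisher 2's payoff from Letter: 11p + 4(1−p). From B5: 2p + 11(1−p).
Set equal: 9p = 7(1−p) → p = 7/16.
Probability on B5 is 1 − 7/16 = 9/16.

9/16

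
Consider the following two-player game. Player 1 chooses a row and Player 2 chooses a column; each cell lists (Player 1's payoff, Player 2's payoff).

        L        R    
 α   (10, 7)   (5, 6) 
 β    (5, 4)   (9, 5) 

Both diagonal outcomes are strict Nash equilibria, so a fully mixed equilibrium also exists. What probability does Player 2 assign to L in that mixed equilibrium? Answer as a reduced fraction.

Player 2's mix q on L must make Player 1 indifferent between α and β.
Player 1's payoff from α: 10q + 5(1−q). From β: 5q + 9(1−q).
Set equal: 5q = 4(1−q) → q = 4/9.

4/9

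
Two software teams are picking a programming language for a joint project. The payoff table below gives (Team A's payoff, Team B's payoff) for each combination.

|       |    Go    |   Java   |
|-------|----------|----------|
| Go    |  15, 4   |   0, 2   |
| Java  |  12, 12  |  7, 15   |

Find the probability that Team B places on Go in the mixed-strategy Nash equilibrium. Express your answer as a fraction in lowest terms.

7/10

Team B's mix q on Go must make Team A indifferent between Go and Java.
Team A's payoff from Go: 15q + 0(1−q). From Java: 12q + 7(1−q).
Set equal: 3q = 7(1−q) → q = 7/10.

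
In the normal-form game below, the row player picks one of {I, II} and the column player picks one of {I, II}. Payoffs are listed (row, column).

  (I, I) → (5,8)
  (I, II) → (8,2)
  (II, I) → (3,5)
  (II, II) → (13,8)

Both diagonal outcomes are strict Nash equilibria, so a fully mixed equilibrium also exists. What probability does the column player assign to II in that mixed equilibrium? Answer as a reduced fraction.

The column player's mix q on I must make the row player indifferent between I and II.
The row player's payoff from I: 5q + 8(1−q). From II: 3q + 13(1−q).
Set equal: 2q = 5(1−q) → q = 5/7.
Probability on II is 1 − 5/7 = 2/7.

2/7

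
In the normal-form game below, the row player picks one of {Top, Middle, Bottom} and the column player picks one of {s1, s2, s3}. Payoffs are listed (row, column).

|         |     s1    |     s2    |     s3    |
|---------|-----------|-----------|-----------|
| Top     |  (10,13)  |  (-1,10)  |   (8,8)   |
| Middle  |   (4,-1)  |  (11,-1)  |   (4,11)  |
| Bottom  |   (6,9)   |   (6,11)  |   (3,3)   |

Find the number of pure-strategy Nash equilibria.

1

(Top, s1): the row player gets 10 (best alternative 6); the column player gets 13 (best alternative 10). Neither deviates — NE.
(Bottom, s3) is not a NE: the row player would switch to Top (8 > 3).
No other cell survives both best-response checks, so there is 1 pure NE.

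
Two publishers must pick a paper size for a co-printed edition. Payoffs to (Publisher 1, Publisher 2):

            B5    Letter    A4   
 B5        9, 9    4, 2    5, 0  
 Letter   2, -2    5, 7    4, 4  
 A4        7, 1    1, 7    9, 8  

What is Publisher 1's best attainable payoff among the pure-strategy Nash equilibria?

Both B5 is a pure NE (Publisher 1: 9 ≥ 7; Publisher 2: 9 ≥ 2). Publisher 1 gets 9.
Both Letter is a pure NE (Publisher 1: 5 ≥ 4; Publisher 2: 7 ≥ 4). Publisher 1 gets 5.
Both A4 is a pure NE (Publisher 1: 9 ≥ 5; Publisher 2: 8 ≥ 7). Publisher 1 gets 9.
Every other cell has a profitable deviation for at least one player. Highest of {9, 5, 9} is 9.

9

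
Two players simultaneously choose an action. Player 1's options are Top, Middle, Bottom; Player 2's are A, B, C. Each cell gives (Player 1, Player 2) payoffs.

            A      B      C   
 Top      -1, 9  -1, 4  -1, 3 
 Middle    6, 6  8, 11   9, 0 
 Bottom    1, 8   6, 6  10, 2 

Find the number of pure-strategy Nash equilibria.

(Middle, B): Player 1 gets 8 (best alternative 6); Player 2 gets 11 (best alternative 6). Neither deviates — NE.
(Top, A) is not a NE: Player 1 would switch to Middle (6 > -1).
No other cell survives both best-response checks, so there is 1 pure NE.

1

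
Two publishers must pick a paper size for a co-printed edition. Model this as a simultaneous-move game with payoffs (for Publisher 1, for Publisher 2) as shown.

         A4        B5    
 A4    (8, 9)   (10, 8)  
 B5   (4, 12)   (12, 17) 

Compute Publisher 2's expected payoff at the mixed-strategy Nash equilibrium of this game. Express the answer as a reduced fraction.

19/2

Publisher 1 mixes with probability p on A4, chosen so Publisher 2 is indifferent: 9p + 12(1−p) = 8p + 17(1−p) gives p = 5/6.
Publisher 2's expected payoff is 9·5/6 + 12·1/6 = 19/2.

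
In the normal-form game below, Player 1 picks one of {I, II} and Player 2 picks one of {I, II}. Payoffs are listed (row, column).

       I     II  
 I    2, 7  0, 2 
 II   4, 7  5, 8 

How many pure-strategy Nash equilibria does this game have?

1

Both II: Player 1 gets 5 (best alternative 0); Player 2 gets 8 (best alternative 7). Neither deviates — NE.
Both I is not a NE: Player 1 would switch to II (4 > 2).
No other cell survives both best-response checks, so there is 1 pure NE.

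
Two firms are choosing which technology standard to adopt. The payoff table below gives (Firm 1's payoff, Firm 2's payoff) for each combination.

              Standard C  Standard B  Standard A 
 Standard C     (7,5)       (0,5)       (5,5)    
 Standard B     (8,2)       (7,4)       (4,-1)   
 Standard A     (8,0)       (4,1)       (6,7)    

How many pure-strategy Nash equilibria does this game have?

2

Both Standard B: Firm 1 gets 7 (best alternative 4); Firm 2 gets 4 (best alternative 2). Neither deviates — NE.
Both Standard A: Firm 1 gets 6 (best alternative 5); Firm 2 gets 7 (best alternative 1). Neither deviates — NE.
Both Standard C is not a NE: Firm 1 would switch to Standard B (8 > 7).
No other cell survives both best-response checks, so there are 2 pure NE.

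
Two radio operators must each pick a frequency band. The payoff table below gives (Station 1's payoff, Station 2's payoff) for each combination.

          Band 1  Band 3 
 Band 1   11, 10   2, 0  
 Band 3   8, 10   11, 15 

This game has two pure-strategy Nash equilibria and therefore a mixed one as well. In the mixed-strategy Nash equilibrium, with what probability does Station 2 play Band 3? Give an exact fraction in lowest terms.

Station 2's mix q on Band 1 must make Station 1 indifferent between Band 1 and Band 3.
Station 1's payoff from Band 1: 11q + 2(1−q). From Band 3: 8q + 11(1−q).
Set equal: 3q = 9(1−q) → q = 9/12 = 3/4.
Probability on Band 3 is 1 − 3/4 = 1/4.

1/4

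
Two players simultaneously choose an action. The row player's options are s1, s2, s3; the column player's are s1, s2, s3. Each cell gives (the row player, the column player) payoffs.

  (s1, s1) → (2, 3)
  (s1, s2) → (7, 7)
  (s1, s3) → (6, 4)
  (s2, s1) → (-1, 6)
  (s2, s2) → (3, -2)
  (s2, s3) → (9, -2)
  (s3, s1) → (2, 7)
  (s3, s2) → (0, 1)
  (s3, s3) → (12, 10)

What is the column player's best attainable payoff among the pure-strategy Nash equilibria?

10

(s1, s2) is a pure NE (the row player: 7 ≥ 3; the column player: 7 ≥ 4). The column player gets 7.
Both s3 is a pure NE (the row player: 12 ≥ 9; the column player: 10 ≥ 7). The column player gets 10.
Every other cell has a profitable deviation for at least one player. Highest of {7, 10} is 10.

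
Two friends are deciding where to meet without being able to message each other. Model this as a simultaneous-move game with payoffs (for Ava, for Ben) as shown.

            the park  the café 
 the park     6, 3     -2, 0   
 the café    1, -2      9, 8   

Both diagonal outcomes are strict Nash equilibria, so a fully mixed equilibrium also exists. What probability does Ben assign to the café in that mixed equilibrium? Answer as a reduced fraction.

Ben's mix q on the park must make Ava indifferent between the park and the café.
Ava's payoff from the park: 6q + (-2)(1−q). From the café: 1q + 9(1−q).
Set equal: 5q = 11(1−q) → q = 11/16.
Probability on the café is 1 − 11/16 = 5/16.

5/16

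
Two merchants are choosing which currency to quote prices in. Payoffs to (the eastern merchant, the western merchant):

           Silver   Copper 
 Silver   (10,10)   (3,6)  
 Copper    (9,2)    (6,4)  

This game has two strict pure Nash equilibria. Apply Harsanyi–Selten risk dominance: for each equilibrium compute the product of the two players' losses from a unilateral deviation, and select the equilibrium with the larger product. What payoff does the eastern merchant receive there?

6

At both Silver: the eastern merchant loses 10 − 9 = 1 by deviating; the western merchant loses 10 − 6 = 4. Product = 1·4 = 4.
At both Copper: the eastern merchant loses 6 − 3 = 3 by deviating; the western merchant loses 4 − 2 = 2. Product = 3·2 = 6.
6 > 4, so both Copper is risk-dominant. The eastern merchant's payoff there is 6.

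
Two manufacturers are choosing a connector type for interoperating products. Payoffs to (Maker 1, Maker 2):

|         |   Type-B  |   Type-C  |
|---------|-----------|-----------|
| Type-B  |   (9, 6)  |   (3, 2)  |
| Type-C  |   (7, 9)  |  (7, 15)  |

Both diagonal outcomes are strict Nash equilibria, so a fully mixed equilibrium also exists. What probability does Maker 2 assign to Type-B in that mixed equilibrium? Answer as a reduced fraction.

2/3

Maker 2's mix q on Type-B must make Maker 1 indifferent between Type-B and Type-C.
Maker 1's payoff from Type-B: 9q + 3(1−q). From Type-C: 7q + 7(1−q).
Set equal: 2q = 4(1−q) → q = 4/6 = 2/3.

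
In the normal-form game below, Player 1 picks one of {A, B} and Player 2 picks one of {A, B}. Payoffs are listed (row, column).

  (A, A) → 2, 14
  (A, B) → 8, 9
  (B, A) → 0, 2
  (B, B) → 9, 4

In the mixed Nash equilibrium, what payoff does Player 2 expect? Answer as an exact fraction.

38/7

Player 1 mixes with probability p on A, chosen so Player 2 is indifferent: 14p + 2(1−p) = 9p + 4(1−p) gives p = 2/7.
Player 2's expected payoff is 14·2/7 + 2·5/7 = 38/7.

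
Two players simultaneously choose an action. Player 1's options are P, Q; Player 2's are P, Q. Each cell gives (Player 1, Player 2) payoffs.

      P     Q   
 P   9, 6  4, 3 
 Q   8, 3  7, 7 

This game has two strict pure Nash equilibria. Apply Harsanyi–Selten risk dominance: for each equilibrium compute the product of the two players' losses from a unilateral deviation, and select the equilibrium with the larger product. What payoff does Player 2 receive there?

7

At both P: Player 1 loses 9 − 8 = 1 by deviating; Player 2 loses 6 − 3 = 3. Product = 1·3 = 3.
At both Q: Player 1 loses 7 − 4 = 3 by deviating; Player 2 loses 7 − 3 = 4. Product = 3·4 = 12.
12 > 3, so both Q is risk-dominant. Player 2's payoff there is 7.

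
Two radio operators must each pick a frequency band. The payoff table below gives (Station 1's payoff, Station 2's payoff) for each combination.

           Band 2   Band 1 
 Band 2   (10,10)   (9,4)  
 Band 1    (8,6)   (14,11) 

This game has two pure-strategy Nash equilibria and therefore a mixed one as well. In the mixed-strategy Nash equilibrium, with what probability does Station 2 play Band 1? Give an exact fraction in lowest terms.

2/7

Station 2's mix q on Band 2 must make Station 1 indifferent between Band 2 and Band 1.
Station 1's payoff from Band 2: 10q + 9(1−q). From Band 1: 8q + 14(1−q).
Set equal: 2q = 5(1−q) → q = 5/7.
Probability on Band 1 is 1 − 5/7 = 2/7.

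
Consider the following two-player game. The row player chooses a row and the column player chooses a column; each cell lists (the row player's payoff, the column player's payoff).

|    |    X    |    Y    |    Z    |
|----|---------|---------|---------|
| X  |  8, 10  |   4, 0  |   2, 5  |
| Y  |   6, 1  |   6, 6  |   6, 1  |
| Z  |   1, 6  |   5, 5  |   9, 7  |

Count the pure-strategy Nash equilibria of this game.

3

Both X: the row player gets 8 (best alternative 6); the column player gets 10 (best alternative 5). Neither deviates — NE.
Both Y: the row player gets 6 (best alternative 5); the column player gets 6 (best alternative 1). Neither deviates — NE.
Both Z: the row player gets 9 (best alternative 6); the column player gets 7 (best alternative 6). Neither deviates — NE.
(Z, Y) is not a NE: the row player would switch to Y (6 > 5).
No other cell survives both best-response checks, so there are 3 pure NE.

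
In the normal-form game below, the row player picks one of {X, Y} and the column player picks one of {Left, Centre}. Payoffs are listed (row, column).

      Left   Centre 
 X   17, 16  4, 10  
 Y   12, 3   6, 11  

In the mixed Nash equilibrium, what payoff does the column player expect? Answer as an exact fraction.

73/7

The row player mixes with probability p on X, chosen so the column player is indifferent: 16p + 3(1−p) = 10p + 11(1−p) gives p = 4/7.
The column player's expected payoff is 16·4/7 + 3·3/7 = 73/7.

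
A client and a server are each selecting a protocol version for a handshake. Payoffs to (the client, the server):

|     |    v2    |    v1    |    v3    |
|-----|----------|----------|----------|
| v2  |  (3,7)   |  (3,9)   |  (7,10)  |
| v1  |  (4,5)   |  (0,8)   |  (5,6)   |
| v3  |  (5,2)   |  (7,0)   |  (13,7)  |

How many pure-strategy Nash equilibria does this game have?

Both v3: the client gets 13 (best alternative 7); the server gets 7 (best alternative 2). Neither deviates — NE.
Both v2 is not a NE: the client would switch to v3 (5 > 3).
No other cell survives both best-response checks, so there is 1 pure NE.

1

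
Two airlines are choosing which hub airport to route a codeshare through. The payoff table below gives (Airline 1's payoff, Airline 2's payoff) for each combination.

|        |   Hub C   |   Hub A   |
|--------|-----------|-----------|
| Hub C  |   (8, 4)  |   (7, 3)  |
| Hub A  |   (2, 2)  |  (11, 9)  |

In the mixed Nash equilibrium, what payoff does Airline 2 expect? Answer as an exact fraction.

Airline 1 mixes with probability p on Hub C, chosen so Airline 2 is indifferent: 4p + 2(1−p) = 3p + 9(1−p) gives p = 7/8.
Airline 2's expected payoff is 4·7/8 + 2·1/8 = 15/4.

15/4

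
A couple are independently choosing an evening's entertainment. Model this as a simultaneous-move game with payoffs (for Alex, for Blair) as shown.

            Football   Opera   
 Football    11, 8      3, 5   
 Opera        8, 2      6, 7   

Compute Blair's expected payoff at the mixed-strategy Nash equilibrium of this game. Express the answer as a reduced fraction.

23/4

Alex mixes with probability p on Football, chosen so Blair is indifferent: 8p + 2(1−p) = 5p + 7(1−p) gives p = 5/8.
Blair's expected payoff is 8·5/8 + 2·3/8 = 23/4.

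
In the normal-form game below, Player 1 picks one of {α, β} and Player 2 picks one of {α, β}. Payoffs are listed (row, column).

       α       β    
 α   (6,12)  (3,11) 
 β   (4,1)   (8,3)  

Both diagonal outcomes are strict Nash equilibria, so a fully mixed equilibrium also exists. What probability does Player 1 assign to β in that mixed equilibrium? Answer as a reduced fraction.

1/3

Player 1's mix p on α must make Player 2 indifferent between α and β.
Player 2's payoff from α: 12p + 1(1−p). From β: 11p + 3(1−p).
Set equal: 1p = 2(1−p) → p = 2/3.
Probability on β is 1 − 2/3 = 1/3.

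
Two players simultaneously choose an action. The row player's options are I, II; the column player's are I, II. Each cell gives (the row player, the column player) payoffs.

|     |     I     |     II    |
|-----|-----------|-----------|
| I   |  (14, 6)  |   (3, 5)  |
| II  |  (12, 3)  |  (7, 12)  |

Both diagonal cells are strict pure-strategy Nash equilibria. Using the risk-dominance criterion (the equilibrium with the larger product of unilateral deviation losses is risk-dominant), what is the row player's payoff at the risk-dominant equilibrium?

7

At both I: the row player loses 14 − 12 = 2 by deviating; the column player loses 6 − 5 = 1. Product = 2·1 = 2.
At both II: the row player loses 7 − 3 = 4 by deviating; the column player loses 12 − 3 = 9. Product = 4·9 = 36.
36 > 2, so both II is risk-dominant. The row player's payoff there is 7.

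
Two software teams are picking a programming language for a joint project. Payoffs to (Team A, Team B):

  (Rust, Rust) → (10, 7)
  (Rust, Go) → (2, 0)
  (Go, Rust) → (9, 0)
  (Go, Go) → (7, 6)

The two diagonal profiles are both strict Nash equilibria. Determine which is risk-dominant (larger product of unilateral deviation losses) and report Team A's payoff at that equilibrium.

At both Rust: Team A loses 10 − 9 = 1 by deviating; Team B loses 7 − 0 = 7. Product = 1·7 = 7.
At both Go: Team A loses 7 − 2 = 5 by deviating; Team B loses 6 − 0 = 6. Product = 5·6 = 30.
30 > 7, so both Go is risk-dominant. Team A's payoff there is 7.

7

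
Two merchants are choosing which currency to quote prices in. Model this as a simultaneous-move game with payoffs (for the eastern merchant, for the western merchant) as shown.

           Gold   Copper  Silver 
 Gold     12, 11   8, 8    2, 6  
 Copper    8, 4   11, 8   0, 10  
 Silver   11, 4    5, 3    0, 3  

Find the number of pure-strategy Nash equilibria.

1

Both Gold: the eastern merchant gets 12 (best alternative 11); the western merchant gets 11 (best alternative 8). Neither deviates — NE.
Both Silver is not a NE: the eastern merchant would switch to Gold (2 > 0).
No other cell survives both best-response checks, so there is 1 pure NE.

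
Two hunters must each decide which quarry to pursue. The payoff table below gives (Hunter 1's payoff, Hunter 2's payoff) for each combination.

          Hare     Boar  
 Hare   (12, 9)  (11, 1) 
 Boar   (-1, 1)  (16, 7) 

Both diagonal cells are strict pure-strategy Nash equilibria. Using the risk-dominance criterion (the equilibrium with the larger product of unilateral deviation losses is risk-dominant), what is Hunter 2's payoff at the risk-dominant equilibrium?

9

At both Hare: Hunter 1 loses 12 − (-1) = 13 by deviating; Hunter 2 loses 9 − 1 = 8. Product = 13·8 = 104.
At both Boar: Hunter 1 loses 16 − 11 = 5 by deviating; Hunter 2 loses 7 − 1 = 6. Product = 5·6 = 30.
104 > 30, so both Hare is risk-dominant. Hunter 2's payoff there is 9.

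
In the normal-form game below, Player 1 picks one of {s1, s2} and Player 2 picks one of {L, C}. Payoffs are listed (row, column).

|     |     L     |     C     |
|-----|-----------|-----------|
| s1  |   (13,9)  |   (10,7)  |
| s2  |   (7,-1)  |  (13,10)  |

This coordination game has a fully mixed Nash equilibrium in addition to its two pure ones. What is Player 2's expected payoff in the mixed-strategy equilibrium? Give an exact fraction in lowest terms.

97/13

Player 1 mixes with probability p on s1, chosen so Player 2 is indifferent: 9p + (-1)(1−p) = 7p + 10(1−p) gives p = 11/13.
Player 2's expected payoff is 9·11/13 + (-1)·2/13 = 97/13.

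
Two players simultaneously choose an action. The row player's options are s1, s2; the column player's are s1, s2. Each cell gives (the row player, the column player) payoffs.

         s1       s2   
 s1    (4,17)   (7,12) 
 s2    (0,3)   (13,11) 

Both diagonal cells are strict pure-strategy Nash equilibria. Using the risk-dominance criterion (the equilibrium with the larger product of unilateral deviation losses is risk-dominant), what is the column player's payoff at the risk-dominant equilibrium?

At both s1: the row player loses 4 − 0 = 4 by deviating; the column player loses 17 − 12 = 5. Product = 4·5 = 20.
At both s2: the row player loses 13 − 7 = 6 by deviating; the column player loses 11 − 3 = 8. Product = 6·8 = 48.
48 > 20, so both s2 is risk-dominant. The column player's payoff there is 11.

11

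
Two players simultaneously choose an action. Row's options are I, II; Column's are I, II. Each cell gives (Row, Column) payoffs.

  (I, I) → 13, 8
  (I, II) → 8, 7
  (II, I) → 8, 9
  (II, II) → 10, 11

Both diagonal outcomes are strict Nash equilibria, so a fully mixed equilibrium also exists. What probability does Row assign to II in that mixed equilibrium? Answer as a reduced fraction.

Row's mix p on I must make Column indifferent between I and II.
Column's payoff from I: 8p + 9(1−p). From II: 7p + 11(1−p).
Set equal: 1p = 2(1−p) → p = 2/3.
Probability on II is 1 − 2/3 = 1/3.

1/3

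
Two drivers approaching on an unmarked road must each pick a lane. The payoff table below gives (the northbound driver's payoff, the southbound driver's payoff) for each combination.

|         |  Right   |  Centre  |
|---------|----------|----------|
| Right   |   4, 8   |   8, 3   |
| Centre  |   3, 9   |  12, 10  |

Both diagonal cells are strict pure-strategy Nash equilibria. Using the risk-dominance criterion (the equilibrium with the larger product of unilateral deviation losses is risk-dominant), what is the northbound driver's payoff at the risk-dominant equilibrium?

At both Right: the northbound driver loses 4 − 3 = 1 by deviating; the southbound driver loses 8 − 3 = 5. Product = 1·5 = 5.
At both Centre: the northbound driver loses 12 − 8 = 4 by deviating; the southbound driver loses 10 − 9 = 1. Product = 4·1 = 4.
5 > 4, so both Right is risk-dominant. The northbound driver's payoff there is 4.

4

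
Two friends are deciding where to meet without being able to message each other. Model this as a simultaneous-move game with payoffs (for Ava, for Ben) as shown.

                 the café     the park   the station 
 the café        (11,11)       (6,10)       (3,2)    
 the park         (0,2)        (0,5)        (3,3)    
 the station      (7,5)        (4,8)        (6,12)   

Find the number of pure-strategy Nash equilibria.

Both the café: Ava gets 11 (best alternative 7); Ben gets 11 (best alternative 10). Neither deviates — NE.
Both the station: Ava gets 6 (best alternative 3); Ben gets 12 (best alternative 8). Neither deviates — NE.
Both the park is not a NE: Ava would switch to the café (6 > 0).
No other cell survives both best-response checks, so there are 2 pure NE.

2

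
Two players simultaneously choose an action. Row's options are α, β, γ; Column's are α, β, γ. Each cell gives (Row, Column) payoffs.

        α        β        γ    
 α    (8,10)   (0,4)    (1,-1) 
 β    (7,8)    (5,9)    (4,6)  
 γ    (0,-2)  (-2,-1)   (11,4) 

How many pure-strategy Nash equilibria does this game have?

3

Both α: Row gets 8 (best alternative 7); Column gets 10 (best alternative 4). Neither deviates — NE.
Both β: Row gets 5 (best alternative 0); Column gets 9 (best alternative 8). Neither deviates — NE.
Both γ: Row gets 11 (best alternative 4); Column gets 4 (best alternative -1). Neither deviates — NE.
(α, γ) is not a NE: Row would switch to γ (11 > 1).
No other cell survives both best-response checks, so there are 3 pure NE.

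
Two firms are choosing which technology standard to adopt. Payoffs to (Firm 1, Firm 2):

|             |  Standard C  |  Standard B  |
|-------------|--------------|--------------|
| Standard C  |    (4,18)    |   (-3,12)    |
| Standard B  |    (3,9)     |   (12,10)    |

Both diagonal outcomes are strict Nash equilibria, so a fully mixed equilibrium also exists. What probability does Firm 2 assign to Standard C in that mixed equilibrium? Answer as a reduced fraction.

15/16

Firm 2's mix q on Standard C must make Firm 1 indifferent between Standard C and Standard B.
Firm 1's payoff from Standard C: 4q + (-3)(1−q). From Standard B: 3q + 12(1−q).
Set equal: 1q = 15(1−q) → q = 15/16.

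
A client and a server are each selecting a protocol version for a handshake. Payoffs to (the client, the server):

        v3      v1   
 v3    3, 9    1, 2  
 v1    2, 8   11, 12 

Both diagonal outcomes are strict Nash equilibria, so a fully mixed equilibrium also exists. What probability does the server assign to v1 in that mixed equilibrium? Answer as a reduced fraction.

1/11

The server's mix q on v3 must make the client indifferent between v3 and v1.
The client's payoff from v3: 3q + 1(1−q). From v1: 2q + 11(1−q).
Set equal: 1q = 10(1−q) → q = 10/11.
Probability on v1 is 1 − 10/11 = 1/11.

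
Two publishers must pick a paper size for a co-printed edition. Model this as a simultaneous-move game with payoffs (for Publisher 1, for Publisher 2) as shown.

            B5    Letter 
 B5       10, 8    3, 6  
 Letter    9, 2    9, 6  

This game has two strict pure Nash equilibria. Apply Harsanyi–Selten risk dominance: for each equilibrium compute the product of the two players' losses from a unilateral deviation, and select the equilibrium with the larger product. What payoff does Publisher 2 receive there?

6

At both B5: Publisher 1 loses 10 − 9 = 1 by deviating; Publisher 2 loses 8 − 6 = 2. Product = 1·2 = 2.
At both Letter: Publisher 1 loses 9 − 3 = 6 by deviating; Publisher 2 loses 6 − 2 = 4. Product = 6·4 = 24.
24 > 2, so both Letter is risk-dominant. Publisher 2's payoff there is 6.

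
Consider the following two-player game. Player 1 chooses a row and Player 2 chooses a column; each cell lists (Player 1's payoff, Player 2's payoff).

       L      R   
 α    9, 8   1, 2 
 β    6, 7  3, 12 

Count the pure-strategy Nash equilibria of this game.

2

(α, L): Player 1 gets 9 (best alternative 6); Player 2 gets 8 (best alternative 2). Neither deviates — NE.
(β, R): Player 1 gets 3 (best alternative 1); Player 2 gets 12 (best alternative 7). Neither deviates — NE.
(α, R) is not a NE: Player 1 would switch to β (3 > 1).
No other cell survives both best-response checks, so there are 2 pure NE.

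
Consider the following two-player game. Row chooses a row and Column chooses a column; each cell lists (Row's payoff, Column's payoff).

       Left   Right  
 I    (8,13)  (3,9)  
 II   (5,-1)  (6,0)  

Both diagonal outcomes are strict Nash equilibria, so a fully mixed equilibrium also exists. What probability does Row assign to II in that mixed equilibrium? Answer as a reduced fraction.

4/5

Row's mix p on I must make Column indifferent between Left and Right.
Column's payoff from Left: 13p + (-1)(1−p). From Right: 9p + 0(1−p).
Set equal: 4p = 1(1−p) → p = 1/5.
Probability on II is 1 − 1/5 = 4/5.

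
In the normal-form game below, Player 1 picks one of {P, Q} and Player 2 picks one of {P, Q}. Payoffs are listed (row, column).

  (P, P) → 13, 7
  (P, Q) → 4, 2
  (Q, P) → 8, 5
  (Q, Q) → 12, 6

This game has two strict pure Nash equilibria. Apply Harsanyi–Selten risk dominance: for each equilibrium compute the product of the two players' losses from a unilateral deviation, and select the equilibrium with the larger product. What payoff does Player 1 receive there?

At both P: Player 1 loses 13 − 8 = 5 by deviating; Player 2 loses 7 − 2 = 5. Product = 5·5 = 25.
At both Q: Player 1 loses 12 − 4 = 8 by deviating; Player 2 loses 6 − 5 = 1. Product = 8·1 = 8.
25 > 8, so both P is risk-dominant. Player 1's payoff there is 13.

13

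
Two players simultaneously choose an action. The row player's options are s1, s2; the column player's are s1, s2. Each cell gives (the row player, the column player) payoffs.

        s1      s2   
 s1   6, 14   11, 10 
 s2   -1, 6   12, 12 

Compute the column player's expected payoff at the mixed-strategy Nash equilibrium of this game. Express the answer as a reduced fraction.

The row player mixes with probability p on s1, chosen so the column player is indifferent: 14p + 6(1−p) = 10p + 12(1−p) gives p = 3/5.
The column player's expected payoff is 14·3/5 + 6·2/5 = 54/5.

54/5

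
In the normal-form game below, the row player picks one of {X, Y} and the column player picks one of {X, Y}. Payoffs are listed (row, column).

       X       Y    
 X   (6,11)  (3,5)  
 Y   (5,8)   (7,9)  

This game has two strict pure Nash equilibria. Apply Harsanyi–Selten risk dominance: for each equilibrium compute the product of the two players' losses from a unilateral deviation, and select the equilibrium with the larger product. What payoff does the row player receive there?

6

At both X: the row player loses 6 − 5 = 1 by deviating; the column player loses 11 − 5 = 6. Product = 1·6 = 6.
At both Y: the row player loses 7 − 3 = 4 by deviating; the column player loses 9 − 8 = 1. Product = 4·1 = 4.
6 > 4, so both X is risk-dominant. The row player's payoff there is 6.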